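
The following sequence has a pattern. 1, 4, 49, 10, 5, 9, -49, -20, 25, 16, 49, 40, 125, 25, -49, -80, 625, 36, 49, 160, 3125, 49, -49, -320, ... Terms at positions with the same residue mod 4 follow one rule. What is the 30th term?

Split by position mod 4: positions 1, 5, 9, … form one track, and each other residue class forms its own.
Stream A: 1, 5, 25, 125, 625, 3125. Powers of 5.
Stream B: 4, 9, 16, 25, 36, 49. Perfect squares starting at 2².
Stream C: 49, -49, 49, -49, 49, -49. Alternating ±49.
Stream D: 10, -20, 40, -80, 160, -320. A geometric progression (common ratio -2).
Position 30 → stream B, term 8 = 81.

81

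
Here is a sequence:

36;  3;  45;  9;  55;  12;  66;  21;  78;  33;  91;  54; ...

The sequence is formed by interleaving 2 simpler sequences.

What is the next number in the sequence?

105

Split by position mod 2 into 2 tracks.
Track A = 36, 45, 55, 66, 78, 91: triangular numbers n(n+1)/2 for n = 8, 9, ….
Track B = 3, 9, 12, 21, 33, 54: a Fibonacci-like recurrence a_n = a_{n-1} + a_{n-2}.
Term 13 comes from track A (its 7th entry): 105.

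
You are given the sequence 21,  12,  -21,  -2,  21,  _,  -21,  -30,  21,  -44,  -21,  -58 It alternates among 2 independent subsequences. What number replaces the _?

Taking every 2nd term gives 2 separate tracks.
Subsequence A: 21, -21, 21, -21, 21, -21 (the oscillation 21·(−1)^(n+1)).
Subsequence B: 12, -2, ?, -30, -44, -58 (linear: a_n = 26 − 14·n).
The gap is subsequence B's term 3; the rule gives -16.

-16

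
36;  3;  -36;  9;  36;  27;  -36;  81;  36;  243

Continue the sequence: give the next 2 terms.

-36, 729

Split by position mod 2 into 2 tracks.
Track A: 36, -36, 36, -36, 36 — alternating ±36.
Track B: 3, 9, 27, 81, 243 — successive powers of 3.
Position 11 → track A, term 6 = -36.
The 12th slot belongs to track B; its 6th term is 729.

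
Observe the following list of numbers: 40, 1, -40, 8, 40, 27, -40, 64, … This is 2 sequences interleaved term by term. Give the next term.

40

Taking every 2nd term gives 2 separate tracks.
Subsequence A: 40, -40, 40, -40. Oscillating between 40 and -40.
Subsequence B: 1, 8, 27, 64. Consecutive cubes n³ from n = 1.
Position 9 falls in subsequence A as its term 5, giving 40.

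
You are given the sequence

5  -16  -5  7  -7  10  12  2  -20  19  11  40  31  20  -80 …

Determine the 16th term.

Read the sequence 3 terms at a time; column i is its own pattern.
Stream A is 5, 7, 12, 19, 31, which is each term equals the sum of the previous two.
Stream B is -16, -7, 2, 11, 20, which is adding 9 each time.
Stream C is -5, 10, -20, 40, -80, which is geometric with ratio -2.
Term 16 comes from stream A (its 6th entry): 50.

50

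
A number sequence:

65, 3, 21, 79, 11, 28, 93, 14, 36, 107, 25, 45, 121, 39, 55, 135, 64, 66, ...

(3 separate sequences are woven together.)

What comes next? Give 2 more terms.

149, 103

Taking every 3rd term gives 3 separate tracks.
Stream A = 65, 79, 93, 107, 121, 135: adding 14 each time.
Stream B = 3, 11, 14, 25, 39, 64: a Fibonacci-like recurrence a_n = a_{n-1} + a_{n-2}.
Stream C = 21, 28, 36, 45, 55, 66: the triangular numbers T_6, T_7, ….
Term 19 comes from stream A (its 7th entry): 149.
Term 20 comes from stream B (its 7th entry): 103.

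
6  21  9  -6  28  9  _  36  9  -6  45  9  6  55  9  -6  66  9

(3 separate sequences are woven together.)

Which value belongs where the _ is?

Taking every 3rd term gives 3 separate tracks.
Track A: 6, -6, ?, -6, 6, -6 (alternating ±6).
Track B: 21, 28, 36, 45, 55, 66 (the triangular numbers T_6, T_7, …).
Track C: 9, 9, 9, 9, 9, 9 (always 9).
Filling track A at index 3 by its rule yields 6.

6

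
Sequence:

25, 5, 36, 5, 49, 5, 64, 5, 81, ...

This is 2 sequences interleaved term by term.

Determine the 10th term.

5

Split by position mod 2 into 2 tracks.
Stream A: 25, 36, 49, 64, 81 — the squares 5², 6², 7², ….
Stream B: 5, 5, 5, 5 — always 5.
The 10th slot belongs to stream B; its 5th term is 5.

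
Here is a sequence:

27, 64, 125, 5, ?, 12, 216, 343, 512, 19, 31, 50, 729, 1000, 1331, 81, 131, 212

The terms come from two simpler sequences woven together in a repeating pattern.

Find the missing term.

7

The slot pattern repeats as AAABBB (period 6), so there are 2 interleaved tracks.
Track A: 27, 64, 125, 216, 343, 512, 729, 1000, 1331. Perfect cubes starting at 3³.
Track B: 5, ?, 12, 19, 31, 50, 81, 131, 212. Each term equals the sum of the previous two.
Filling track B at index 2 by its rule yields 7.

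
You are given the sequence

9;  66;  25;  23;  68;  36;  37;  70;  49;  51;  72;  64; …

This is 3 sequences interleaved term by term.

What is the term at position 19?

The terms cycle through 3 interleaved subsequences.
Subsequence A = 9, 23, 37, 51: arithmetic, step +14.
Subsequence B = 66, 68, 70, 72: arithmetic, step +2.
Subsequence C = 25, 36, 49, 64: the squares 5², 6², 7², ….
Term 19 comes from subsequence A (its 7th entry): 93.

93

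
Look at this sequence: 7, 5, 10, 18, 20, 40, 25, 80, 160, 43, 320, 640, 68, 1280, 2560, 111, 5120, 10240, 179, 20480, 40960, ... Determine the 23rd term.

The slot pattern repeats as ABB (period 3), so there are 2 interleaved tracks.
Stream A: 7, 18, 25, 43, 68, 111, 179 — a Fibonacci-like recurrence a_n = a_{n-1} + a_{n-2}.
Stream B: 5, 10, 20, 40, 80, 160, 320, 640, 1280, 2560, 5120, 10240, 20480, 40960 — geometric, ×2 each step.
The 23rd slot belongs to stream B; its 15th term is 81920.

81920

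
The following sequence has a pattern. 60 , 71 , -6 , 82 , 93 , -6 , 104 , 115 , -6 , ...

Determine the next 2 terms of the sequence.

126, 137

Positions follow the repeating pattern AAB; grouping by letter gives 2 tracks.
Track A is 60, 71, 82, 93, 104, 115, which is arithmetic, step +11.
Track B is -6, -6, -6, which is constant -6.
Term 10 comes from track A (its 7th entry): 126.
The 11th slot belongs to track A; its 8th term is 137.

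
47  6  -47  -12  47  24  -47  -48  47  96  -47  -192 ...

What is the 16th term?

The terms cycle through 2 interleaved subsequences.
Track A: 47, -47, 47, -47, 47, -47 — alternating ±47.
Track B: 6, -12, 24, -48, 96, -192 — geometric with ratio -2.
Term 16 comes from track B (its 8th entry): -768.

-768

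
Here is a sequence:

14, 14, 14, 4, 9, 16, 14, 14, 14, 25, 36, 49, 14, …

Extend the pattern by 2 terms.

The slot pattern repeats as AAABBB (period 6), so there are 2 interleaved tracks.
Subsequence A: 14, 14, 14, 14, 14, 14, 14. Always 14.
Subsequence B: 4, 9, 16, 25, 36, 49. The squares 2², 3², 4², ….
Term 14 comes from subsequence A (its 8th entry): 14.
The 15th slot belongs to subsequence A; its 9th term is 14.

14, 14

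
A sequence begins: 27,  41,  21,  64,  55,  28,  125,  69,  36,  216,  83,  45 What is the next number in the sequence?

Split by position mod 3: positions 1, 4, 7, … form one track, and each other residue class forms its own.
Stream A: 27, 64, 125, 216 — consecutive cubes n³ from n = 3.
Stream B: 41, 55, 69, 83 — linear: a_n = 27 + 14·n.
Stream C: 21, 28, 36, 45 — triangular numbers starting at T_6.
Position 13 → stream A, term 5 = 343.

343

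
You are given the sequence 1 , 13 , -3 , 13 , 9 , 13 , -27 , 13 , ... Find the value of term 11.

Split by position mod 2 into 2 tracks.
Subsequence A: 1, -3, 9, -27 (a geometric progression (common ratio -3)).
Subsequence B: 13, 13, 13, 13 (constant 13).
Position 11 → subsequence A, term 6 = -243.

-243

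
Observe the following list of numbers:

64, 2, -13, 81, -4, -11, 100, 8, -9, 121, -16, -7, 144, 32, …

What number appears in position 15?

Read the sequence 3 terms at a time; column i is its own pattern.
Track A: 64, 81, 100, 121, 144 (the squares 8², 9², 10², …).
Track B: 2, -4, 8, -16, 32 (multiplying by -2 each time).
Track C: -13, -11, -9, -7 (adding 2 each time).
The 15th slot belongs to track C; its 5th term is -5.

-5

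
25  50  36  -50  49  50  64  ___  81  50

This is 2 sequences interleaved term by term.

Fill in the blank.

Positions 1, 3, 5, … form one subsequence and positions 2, 4, 6, … form another.
Track A: 25, 36, 49, 64, 81. Consecutive squares n² from n = 5.
Track B: 50, -50, 50, ?, 50. The oscillation 50·(−1)^(n+1).
Track B's pattern makes the blank -50.

-50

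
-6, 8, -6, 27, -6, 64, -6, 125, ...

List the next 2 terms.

-6, 216

The terms cycle through 2 interleaved subsequences.
Track A: -6, -6, -6, -6 (the constant sequence -6).
Track B: 8, 27, 64, 125 (perfect cubes starting at 2³).
Position 9 → track A, term 5 = -6.
Position 10 falls in track B as its term 5, giving 216.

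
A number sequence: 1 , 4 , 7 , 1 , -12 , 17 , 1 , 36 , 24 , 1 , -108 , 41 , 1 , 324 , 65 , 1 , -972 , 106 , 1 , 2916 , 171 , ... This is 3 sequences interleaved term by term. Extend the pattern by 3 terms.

Taking every 3rd term gives 3 separate tracks.
Track A: 1, 1, 1, 1, 1, 1, 1. The constant sequence 1.
Track B: 4, -12, 36, -108, 324, -972, 2916. Geometric with ratio -3.
Track C: 7, 17, 24, 41, 65, 106, 171. A Fibonacci-like recurrence a_n = a_{n-1} + a_{n-2}.
The 22nd slot belongs to track A; its 8th term is 1.
The 23rd slot belongs to track B; its 8th term is -8748.
Position 24 falls in track C as its term 8, giving 277.

1, -8748, 277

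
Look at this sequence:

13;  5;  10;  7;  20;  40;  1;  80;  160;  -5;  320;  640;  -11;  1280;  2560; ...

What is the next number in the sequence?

-17

Reading positions in blocks of 3 reveals the pattern ABB — 2 tracks woven together.
Stream A is 13, 7, 1, -5, -11, which is arithmetic with common difference −6.
Stream B is 5, 10, 20, 40, 80, 160, 320, 640, 1280, 2560, which is a geometric progression (common ratio 2).
Position 16 → stream A, term 6 = -17.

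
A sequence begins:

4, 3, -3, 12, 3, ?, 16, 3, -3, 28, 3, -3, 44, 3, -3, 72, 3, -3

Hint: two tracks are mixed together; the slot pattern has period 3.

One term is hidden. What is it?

Reading positions in blocks of 3 reveals the pattern ABB — 2 tracks woven together.
Subsequence A is 4, 12, 16, 28, 44, 72, which is a Fibonacci-like recurrence a_n = a_{n-1} + a_{n-2}.
Subsequence B is 3, -3, 3, ?, 3, -3, 3, -3, 3, -3, 3, -3, which is the oscillation 3·(−1)^(n+1).
So the missing entry in subsequence B is -3.

-3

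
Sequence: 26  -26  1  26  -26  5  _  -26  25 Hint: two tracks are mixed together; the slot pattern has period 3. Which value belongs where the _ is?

The slot pattern repeats as AAB (period 3), so there are 2 interleaved tracks.
Track A: 26, -26, 26, -26, ?, -26. Alternating ±26.
Track B: 1, 5, 25. Powers of 5.
Filling track A at index 5 by its rule yields 26.

26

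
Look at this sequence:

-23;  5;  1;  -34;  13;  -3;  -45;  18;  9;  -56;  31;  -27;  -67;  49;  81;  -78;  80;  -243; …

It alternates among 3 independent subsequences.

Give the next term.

Taking every 3rd term gives 3 separate tracks.
Track A is -23, -34, -45, -56, -67, -78, which is arithmetic with common difference −11.
Track B is 5, 13, 18, 31, 49, 80, which is Fibonacci-style (each term is the sum of the two before it).
Track C is 1, -3, 9, -27, 81, -243, which is geometric, ×-3 each step.
The 19th slot belongs to track A; its 7th term is -89.

-89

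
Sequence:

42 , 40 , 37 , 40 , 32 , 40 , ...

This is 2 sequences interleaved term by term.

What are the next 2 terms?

Odd-indexed and even-indexed terms follow separate rules.
Subsequence A = 42, 37, 32: subtracting 5 each time.
Subsequence B = 40, 40, 40: always 40.
The 7th slot belongs to subsequence A; its 4th term is 27.
Term 8 comes from subsequence B (its 4th entry): 40.

27, 40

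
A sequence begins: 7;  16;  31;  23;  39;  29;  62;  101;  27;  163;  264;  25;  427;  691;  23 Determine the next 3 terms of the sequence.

1118, 1809, 21

The slot pattern repeats as AAB (period 3), so there are 2 interleaved tracks.
Track A = 7, 16, 23, 39, 62, 101, 163, 264, 427, 691: each term equals the sum of the previous two.
Track B = 31, 29, 27, 25, 23: arithmetic, step −2.
Term 16 comes from track A (its 11th entry): 1118.
The 17th slot belongs to track A; its 12th term is 1809.
Position 18 → track B, term 6 = 21.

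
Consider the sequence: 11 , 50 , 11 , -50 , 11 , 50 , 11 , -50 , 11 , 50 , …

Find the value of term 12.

-50

Split by position mod 2 into 2 tracks.
Stream A: 11, 11, 11, 11, 11 (constant 11).
Stream B: 50, -50, 50, -50, 50 (alternating ±50).
Position 12 falls in stream B as its term 6, giving -50.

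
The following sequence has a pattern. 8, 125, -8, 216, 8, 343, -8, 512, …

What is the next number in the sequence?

The terms cycle through 2 interleaved subsequences.
Track A is 8, -8, 8, -8, which is alternating ±8.
Track B is 125, 216, 343, 512, which is consecutive cubes n³ from n = 5.
Position 9 → track A, term 5 = 8.

8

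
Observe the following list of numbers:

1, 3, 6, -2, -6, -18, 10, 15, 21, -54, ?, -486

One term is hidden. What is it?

-162

Reading positions in blocks of 6 reveals the pattern AAABBB — 2 tracks woven together.
Track A is 1, 3, 6, 10, 15, 21, which is triangular numbers starting at T_1.
Track B is -2, -6, -18, -54, ?, -486, which is geometric, ×3 each step.
Filling track B at index 5 by its rule yields -162.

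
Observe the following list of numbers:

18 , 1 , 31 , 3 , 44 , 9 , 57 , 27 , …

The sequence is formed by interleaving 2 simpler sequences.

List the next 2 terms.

70, 81

Split by position mod 2 into 2 tracks.
Subsequence A: 18, 31, 44, 57 — arithmetic with common difference +13.
Subsequence B: 1, 3, 9, 27 — powers 3^0, 3^1, 3^2, ….
Position 9 falls in subsequence A as its term 5, giving 70.
The 10th slot belongs to subsequence B; its 5th term is 81.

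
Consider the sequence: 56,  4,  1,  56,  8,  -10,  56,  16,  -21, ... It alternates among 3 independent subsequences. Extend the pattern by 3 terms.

56, 32, -32

Taking every 3rd term gives 3 separate tracks.
Subsequence A: 56, 56, 56. Always 56.
Subsequence B: 4, 8, 16. Powers 2^2, 2^3, 2^4, ….
Subsequence C: 1, -10, -21. Arithmetic with common difference −11.
Term 10 comes from subsequence A (its 4th entry): 56.
Position 11 → subsequence B, term 4 = 32.
The 12th slot belongs to subsequence C; its 4th term is -32.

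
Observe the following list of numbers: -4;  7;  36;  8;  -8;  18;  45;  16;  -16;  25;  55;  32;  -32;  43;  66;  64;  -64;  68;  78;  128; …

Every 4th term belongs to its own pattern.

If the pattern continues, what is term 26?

Split by position mod 4: positions 1, 5, 9, … form one track, and each other residue class forms its own.
Track A: -4, -8, -16, -32, -64. Geometric with ratio 2.
Track B: 7, 18, 25, 43, 68. A Fibonacci-like recurrence a_n = a_{n-1} + a_{n-2}.
Track C: 36, 45, 55, 66, 78. Triangular numbers n(n+1)/2 for n = 8, 9, ….
Track D: 8, 16, 32, 64, 128. Powers of 2.
Position 26 falls in track B as its term 7, giving 179.

179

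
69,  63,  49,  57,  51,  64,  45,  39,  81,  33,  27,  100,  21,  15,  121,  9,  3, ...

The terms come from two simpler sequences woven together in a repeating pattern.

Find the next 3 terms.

144, -3, -9

Positions follow the repeating pattern AAB; grouping by letter gives 2 tracks.
Track A = 69, 63, 57, 51, 45, 39, 33, 27, 21, 15, 9, 3: arithmetic with common difference −6.
Track B = 49, 64, 81, 100, 121: consecutive squares n² from n = 7.
The 18th slot belongs to track B; its 6th term is 144.
The 19th slot belongs to track A; its 13th term is -3.
The 20th slot belongs to track A; its 14th term is -9.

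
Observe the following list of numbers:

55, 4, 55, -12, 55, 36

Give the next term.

The terms cycle through 2 interleaved subsequences.
Stream A: 55, 55, 55 (the constant sequence 55).
Stream B: 4, -12, 36 (geometric with ratio -3).
Term 7 comes from stream A (its 4th entry): 55.

55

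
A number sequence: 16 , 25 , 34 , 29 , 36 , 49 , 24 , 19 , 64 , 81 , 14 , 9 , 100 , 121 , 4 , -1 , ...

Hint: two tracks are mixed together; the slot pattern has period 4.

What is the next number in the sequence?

144

The slot pattern repeats as AABB (period 4), so there are 2 interleaved tracks.
Subsequence A: 16, 25, 36, 49, 64, 81, 100, 121. Consecutive squares n² from n = 4.
Subsequence B: 34, 29, 24, 19, 14, 9, 4, -1. Subtracting 5 each time.
The 17th slot belongs to subsequence A; its 9th term is 144.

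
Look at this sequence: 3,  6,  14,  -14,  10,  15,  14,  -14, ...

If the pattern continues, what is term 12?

-14

The slot pattern repeats as AABB (period 4), so there are 2 interleaved tracks.
Subsequence A = 3, 6, 10, 15: triangular numbers n(n+1)/2 for n = 2, 3, ….
Subsequence B = 14, -14, 14, -14: the oscillation 14·(−1)^(n+1).
Term 12 comes from subsequence B (its 6th entry): -14.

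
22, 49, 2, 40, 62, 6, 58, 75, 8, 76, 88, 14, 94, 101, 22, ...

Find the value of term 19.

130

The terms cycle through 3 interleaved subsequences.
Subsequence A: 22, 40, 58, 76, 94. Arithmetic with common difference +18.
Subsequence B: 49, 62, 75, 88, 101. Arithmetic, step +13.
Subsequence C: 2, 6, 8, 14, 22. Each term equals the sum of the previous two.
Position 19 falls in subsequence A as its term 7, giving 130.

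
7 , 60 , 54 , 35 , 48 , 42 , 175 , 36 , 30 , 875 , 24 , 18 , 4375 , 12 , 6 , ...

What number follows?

21875

Reading positions in blocks of 3 reveals the pattern ABB — 2 tracks woven together.
Subsequence A: 7, 35, 175, 875, 4375 — geometric, ×5 each step.
Subsequence B: 60, 54, 48, 42, 36, 30, 24, 18, 12, 6 — arithmetic, step −6.
Term 16 comes from subsequence A (its 6th entry): 21875.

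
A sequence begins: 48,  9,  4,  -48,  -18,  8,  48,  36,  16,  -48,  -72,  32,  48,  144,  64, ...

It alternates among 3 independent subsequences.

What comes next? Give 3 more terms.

Taking every 3rd term gives 3 separate tracks.
Subsequence A = 48, -48, 48, -48, 48: the oscillation 48·(−1)^(n+1).
Subsequence B = 9, -18, 36, -72, 144: geometric with ratio -2.
Subsequence C = 4, 8, 16, 32, 64: powers of 2.
Term 16 comes from subsequence A (its 6th entry): -48.
The 17th slot belongs to subsequence B; its 6th term is -288.
Position 18 → subsequence C, term 6 = 128.

-48, -288, 128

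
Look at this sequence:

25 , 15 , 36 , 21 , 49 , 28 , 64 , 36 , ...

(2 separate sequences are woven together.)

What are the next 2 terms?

81, 45

Split by position mod 2 into 2 tracks.
Track A: 25, 36, 49, 64. The squares 5², 6², 7², ….
Track B: 15, 21, 28, 36. Triangular numbers starting at T_5.
The 9th slot belongs to track A; its 5th term is 81.
Position 10 falls in track B as its term 5, giving 45.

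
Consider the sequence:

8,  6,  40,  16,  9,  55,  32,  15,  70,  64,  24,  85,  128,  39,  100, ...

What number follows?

256

Split by position mod 3 into 3 tracks.
Track A: 8, 16, 32, 64, 128 — multiplying by 2 each time.
Track B: 6, 9, 15, 24, 39 — each term equals the sum of the previous two.
Track C: 40, 55, 70, 85, 100 — adding 15 each time.
Position 16 falls in track A as its term 6, giving 256.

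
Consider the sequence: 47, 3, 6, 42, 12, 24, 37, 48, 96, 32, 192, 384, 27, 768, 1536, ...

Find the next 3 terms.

Reading positions in blocks of 3 reveals the pattern ABB — 2 tracks woven together.
Track A = 47, 42, 37, 32, 27: arithmetic, step −5.
Track B = 3, 6, 12, 24, 48, 96, 192, 384, 768, 1536: multiplying by 2 each time.
Position 16 falls in track A as its term 6, giving 22.
Term 17 comes from track B (its 11th entry): 3072.
Position 18 → track B, term 12 = 6144.

22, 3072, 6144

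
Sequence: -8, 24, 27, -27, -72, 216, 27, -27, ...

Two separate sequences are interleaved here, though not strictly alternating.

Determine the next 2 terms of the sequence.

-648, 1944

The slot pattern repeats as AABB (period 4), so there are 2 interleaved tracks.
Track A: -8, 24, -72, 216 (multiplying by -3 each time).
Track B: 27, -27, 27, -27 (oscillating between 27 and -27).
Position 9 falls in track A as its term 5, giving -648.
The 10th slot belongs to track A; its 6th term is 1944.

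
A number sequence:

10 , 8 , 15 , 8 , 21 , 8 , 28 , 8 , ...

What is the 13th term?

55

Positions 1, 3, 5, … form one subsequence and positions 2, 4, 6, … form another.
Subsequence A is 10, 15, 21, 28, which is triangular numbers n(n+1)/2 for n = 4, 5, ….
Subsequence B is 8, 8, 8, 8, which is constant 8.
Position 13 → subsequence A, term 7 = 55.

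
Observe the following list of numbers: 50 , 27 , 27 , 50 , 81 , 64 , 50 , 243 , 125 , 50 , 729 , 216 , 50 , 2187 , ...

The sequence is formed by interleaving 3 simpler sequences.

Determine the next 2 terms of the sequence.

343, 50

Read the sequence 3 terms at a time; column i is its own pattern.
Subsequence A: 50, 50, 50, 50, 50 — constant 50.
Subsequence B: 27, 81, 243, 729, 2187 — powers of 3.
Subsequence C: 27, 64, 125, 216 — perfect cubes starting at 3³.
Position 15 falls in subsequence C as its term 5, giving 343.
Position 16 falls in subsequence A as its term 6, giving 50.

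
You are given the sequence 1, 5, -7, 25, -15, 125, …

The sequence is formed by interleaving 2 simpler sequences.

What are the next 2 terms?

Odd-indexed and even-indexed terms follow separate rules.
Track A: 1, -7, -15 — arithmetic with common difference −8.
Track B: 5, 25, 125 — geometric, ×5 each step.
Position 7 falls in track A as its term 4, giving -23.
Position 8 falls in track B as its term 4, giving 625.

-23, 625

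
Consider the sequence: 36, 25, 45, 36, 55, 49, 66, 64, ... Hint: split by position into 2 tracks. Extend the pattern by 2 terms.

The terms cycle through 2 interleaved subsequences.
Track A is 36, 45, 55, 66, which is triangular numbers n(n+1)/2 for n = 8, 9, ….
Track B is 25, 36, 49, 64, which is the squares 5², 6², 7², ….
The 9th slot belongs to track A; its 5th term is 78.
Position 10 falls in track B as its term 5, giving 81.

78, 81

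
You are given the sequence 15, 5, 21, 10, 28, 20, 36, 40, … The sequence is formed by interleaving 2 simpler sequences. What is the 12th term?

160

Odd-indexed and even-indexed terms follow separate rules.
Track A is 15, 21, 28, 36, which is triangular numbers n(n+1)/2 for n = 5, 6, ….
Track B is 5, 10, 20, 40, which is geometric, ×2 each step.
The 12th slot belongs to track B; its 6th term is 160.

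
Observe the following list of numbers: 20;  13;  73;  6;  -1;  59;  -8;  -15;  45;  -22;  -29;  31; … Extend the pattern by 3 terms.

-36, -43, 17

Reading positions in blocks of 3 reveals the pattern AAB — 2 tracks woven together.
Track A is 20, 13, 6, -1, -8, -15, -22, -29, which is arithmetic, step −7.
Track B is 73, 59, 45, 31, which is arithmetic with common difference −14.
Term 13 comes from track A (its 9th entry): -36.
Position 14 → track A, term 10 = -43.
Position 15 → track B, term 5 = 17.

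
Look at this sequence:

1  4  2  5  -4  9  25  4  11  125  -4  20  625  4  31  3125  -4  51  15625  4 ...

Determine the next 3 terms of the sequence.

82, 78125, -4

Split by position mod 3: positions 1, 4, 7, … form one track, and each other residue class forms its own.
Subsequence A = 1, 5, 25, 125, 625, 3125, 15625: powers of 5.
Subsequence B = 4, -4, 4, -4, 4, -4, 4: oscillating between 4 and -4.
Subsequence C = 2, 9, 11, 20, 31, 51: a Fibonacci-like recurrence a_n = a_{n-1} + a_{n-2}.
Position 21 falls in subsequence C as its term 7, giving 82.
The 22nd slot belongs to subsequence A; its 8th term is 78125.
Position 23 falls in subsequence B as its term 8, giving -4.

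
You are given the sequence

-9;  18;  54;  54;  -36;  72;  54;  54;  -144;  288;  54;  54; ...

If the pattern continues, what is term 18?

4608

Reading positions in blocks of 4 reveals the pattern AABB — 2 tracks woven together.
Subsequence A = -9, 18, -36, 72, -144, 288: multiplying by -2 each time.
Subsequence B = 54, 54, 54, 54, 54, 54: always 54.
Position 18 falls in subsequence A as its term 10, giving 4608.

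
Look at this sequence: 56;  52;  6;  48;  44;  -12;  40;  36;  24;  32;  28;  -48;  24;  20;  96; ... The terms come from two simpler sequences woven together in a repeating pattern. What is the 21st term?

384

Reading positions in blocks of 3 reveals the pattern AAB — 2 tracks woven together.
Track A: 56, 52, 48, 44, 40, 36, 32, 28, 24, 20 — arithmetic, step −4.
Track B: 6, -12, 24, -48, 96 — multiplying by -2 each time.
The 21st slot belongs to track B; its 7th term is 384.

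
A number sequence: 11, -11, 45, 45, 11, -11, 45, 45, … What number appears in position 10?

-11

The slot pattern repeats as AABB (period 4), so there are 2 interleaved tracks.
Subsequence A is 11, -11, 11, -11, which is the oscillation 11·(−1)^(n+1).
Subsequence B is 45, 45, 45, 45, which is the constant sequence 45.
Term 10 comes from subsequence A (its 6th entry): -11.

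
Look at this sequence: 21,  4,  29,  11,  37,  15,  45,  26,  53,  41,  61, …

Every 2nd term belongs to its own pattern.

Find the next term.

67

The terms cycle through 2 interleaved subsequences.
Stream A is 21, 29, 37, 45, 53, 61, which is arithmetic, step +8.
Stream B is 4, 11, 15, 26, 41, which is each term equals the sum of the previous two.
Position 12 falls in stream B as its term 6, giving 67.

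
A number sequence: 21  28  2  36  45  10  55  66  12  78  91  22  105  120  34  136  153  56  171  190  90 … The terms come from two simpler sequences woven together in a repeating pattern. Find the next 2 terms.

The slot pattern repeats as AAB (period 3), so there are 2 interleaved tracks.
Subsequence A is 21, 28, 36, 45, 55, 66, 78, 91, 105, 120, 136, 153, 171, 190, which is triangular numbers starting at T_6.
Subsequence B is 2, 10, 12, 22, 34, 56, 90, which is each term equals the sum of the previous two.
Position 22 → subsequence A, term 15 = 210.
Term 23 comes from subsequence A (its 16th entry): 231.

210, 231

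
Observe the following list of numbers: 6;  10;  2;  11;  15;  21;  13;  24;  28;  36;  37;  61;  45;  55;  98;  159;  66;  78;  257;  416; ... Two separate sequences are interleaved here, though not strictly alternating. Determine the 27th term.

1762

Reading positions in blocks of 4 reveals the pattern AABB — 2 tracks woven together.
Stream A is 6, 10, 15, 21, 28, 36, 45, 55, 66, 78, which is triangular numbers n(n+1)/2 for n = 3, 4, ….
Stream B is 2, 11, 13, 24, 37, 61, 98, 159, 257, 416, which is a Fibonacci-like recurrence a_n = a_{n-1} + a_{n-2}.
The 27th slot belongs to stream B; its 13th term is 1762.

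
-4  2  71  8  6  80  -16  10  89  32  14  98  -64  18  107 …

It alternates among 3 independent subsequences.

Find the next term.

Taking every 3rd term gives 3 separate tracks.
Stream A: -4, 8, -16, 32, -64. Geometric, ×-2 each step.
Stream B: 2, 6, 10, 14, 18. Adding 4 each time.
Stream C: 71, 80, 89, 98, 107. Linear: a_n = 62 + 9·n.
Term 16 comes from stream A (its 6th entry): 128.

128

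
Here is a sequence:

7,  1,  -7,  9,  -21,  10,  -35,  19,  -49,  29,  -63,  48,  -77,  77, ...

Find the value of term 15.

Odd-indexed and even-indexed terms follow separate rules.
Stream A is 7, -7, -21, -35, -49, -63, -77, which is arithmetic with common difference −14.
Stream B is 1, 9, 10, 19, 29, 48, 77, which is a Fibonacci-like recurrence a_n = a_{n-1} + a_{n-2}.
The 15th slot belongs to stream A; its 8th term is -91.

-91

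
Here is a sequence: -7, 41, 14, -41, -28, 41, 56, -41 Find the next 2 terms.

Split by position mod 2 into 2 tracks.
Track A = -7, 14, -28, 56: a geometric progression (common ratio -2).
Track B = 41, -41, 41, -41: oscillating between 41 and -41.
Position 9 falls in track A as its term 5, giving -112.
The 10th slot belongs to track B; its 5th term is 41.

-112, 41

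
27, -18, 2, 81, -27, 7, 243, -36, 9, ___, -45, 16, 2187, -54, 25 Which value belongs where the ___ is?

729

Taking every 3rd term gives 3 separate tracks.
Track A: 27, 81, 243, ?, 2187 — powers 3^3, 3^4, 3^5, ….
Track B: -18, -27, -36, -45, -54 — linear: a_n = -9 − 9·n.
Track C: 2, 7, 9, 16, 25 — each term equals the sum of the previous two.
Track A's pattern makes the blank 729.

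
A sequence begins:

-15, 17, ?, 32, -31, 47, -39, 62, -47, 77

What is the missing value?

Taking every 2nd term gives 2 separate tracks.
Stream A: -15, ?, -31, -39, -47 (linear: a_n = -7 − 8·n).
Stream B: 17, 32, 47, 62, 77 (linear: a_n = 2 + 15·n).
So the missing entry in stream A is -23.

-23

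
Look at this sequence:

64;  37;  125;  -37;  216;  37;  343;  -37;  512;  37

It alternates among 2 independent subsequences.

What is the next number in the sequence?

Odd-indexed and even-indexed terms follow separate rules.
Track A: 64, 125, 216, 343, 512 (consecutive cubes n³ from n = 4).
Track B: 37, -37, 37, -37, 37 (the oscillation 37·(−1)^(n+1)).
Term 11 comes from track A (its 6th entry): 729.

729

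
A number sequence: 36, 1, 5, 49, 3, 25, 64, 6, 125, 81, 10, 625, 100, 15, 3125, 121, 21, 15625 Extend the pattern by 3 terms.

144, 28, 78125

Split by position mod 3: positions 1, 4, 7, … form one track, and each other residue class forms its own.
Stream A = 36, 49, 64, 81, 100, 121: the squares 6², 7², 8², ….
Stream B = 1, 3, 6, 10, 15, 21: triangular numbers starting at T_1.
Stream C = 5, 25, 125, 625, 3125, 15625: powers of 5.
Term 19 comes from stream A (its 7th entry): 144.
Position 20 → stream B, term 7 = 28.
Term 21 comes from stream C (its 7th entry): 78125.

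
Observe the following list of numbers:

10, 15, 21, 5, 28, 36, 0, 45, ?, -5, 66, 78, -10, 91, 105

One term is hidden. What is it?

55

Positions follow the repeating pattern ABB; grouping by letter gives 2 tracks.
Track A = 10, 5, 0, -5, -10: arithmetic, step −5.
Track B = 15, 21, 28, 36, 45, ?, 66, 78, 91, 105: the triangular numbers T_5, T_6, ….
Track B's pattern makes the blank 55.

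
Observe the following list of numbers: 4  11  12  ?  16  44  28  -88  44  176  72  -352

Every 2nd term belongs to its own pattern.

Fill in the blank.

-22

The terms cycle through 2 interleaved subsequences.
Stream A: 4, 12, 16, 28, 44, 72 — Fibonacci-style (each term is the sum of the two before it).
Stream B: 11, ?, 44, -88, 176, -352 — a geometric progression (common ratio -2).
Filling stream B at index 2 by its rule yields -22.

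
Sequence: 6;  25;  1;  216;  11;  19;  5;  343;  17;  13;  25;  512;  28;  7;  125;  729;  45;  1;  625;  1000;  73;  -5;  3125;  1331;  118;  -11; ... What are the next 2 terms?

15625, 1728

Split by position mod 4: positions 1, 5, 9, … form one track, and each other residue class forms its own.
Stream A: 6, 11, 17, 28, 45, 73, 118. Each term equals the sum of the previous two.
Stream B: 25, 19, 13, 7, 1, -5, -11. Arithmetic, step −6.
Stream C: 1, 5, 25, 125, 625, 3125. Successive powers of 5.
Stream D: 216, 343, 512, 729, 1000, 1331. Perfect cubes starting at 6³.
The 27th slot belongs to stream C; its 7th term is 15625.
Position 28 → stream D, term 7 = 1728.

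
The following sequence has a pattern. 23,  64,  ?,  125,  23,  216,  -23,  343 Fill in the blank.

-23

The terms cycle through 2 interleaved subsequences.
Track A = 23, ?, 23, -23: oscillating between 23 and -23.
Track B = 64, 125, 216, 343: consecutive cubes n³ from n = 4.
So the missing entry in track A is -23.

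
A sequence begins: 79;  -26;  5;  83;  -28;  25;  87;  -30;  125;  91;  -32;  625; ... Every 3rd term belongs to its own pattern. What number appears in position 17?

-36

Split by position mod 3: positions 1, 4, 7, … form one track, and each other residue class forms its own.
Subsequence A = 79, 83, 87, 91: linear: a_n = 75 + 4·n.
Subsequence B = -26, -28, -30, -32: linear: a_n = -24 − 2·n.
Subsequence C = 5, 25, 125, 625: powers 5^1, 5^2, 5^3, ….
Position 17 → subsequence B, term 6 = -36.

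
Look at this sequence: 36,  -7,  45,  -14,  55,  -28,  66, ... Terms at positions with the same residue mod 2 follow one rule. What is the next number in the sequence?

-56

Taking every 2nd term gives 2 separate tracks.
Track A = 36, 45, 55, 66: triangular numbers starting at T_8.
Track B = -7, -14, -28: geometric, ×2 each step.
Position 8 → track B, term 4 = -56.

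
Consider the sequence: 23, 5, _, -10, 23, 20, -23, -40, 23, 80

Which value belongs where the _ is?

-23

Positions 1, 3, 5, … form one subsequence and positions 2, 4, 6, … form another.
Stream A: 23, ?, 23, -23, 23 (oscillating between 23 and -23).
Stream B: 5, -10, 20, -40, 80 (a geometric progression (common ratio -2)).
The gap is stream A's term 2; the rule gives -23.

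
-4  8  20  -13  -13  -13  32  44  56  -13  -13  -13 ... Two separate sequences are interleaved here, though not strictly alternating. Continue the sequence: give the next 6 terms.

68, 80, 92, -13, -13, -13

The slot pattern repeats as AAABBB (period 6), so there are 2 interleaved tracks.
Track A = -4, 8, 20, 32, 44, 56: adding 12 each time.
Track B = -13, -13, -13, -13, -13, -13: the constant sequence -13.
Term 13 comes from track A (its 7th entry): 68.
Position 14 falls in track A as its term 8, giving 80.
Position 15 → track A, term 9 = 92.
Position 16 → track B, term 7 = -13.
Position 17 falls in track B as its term 8, giving -13.
Position 18 falls in track B as its term 9, giving -13.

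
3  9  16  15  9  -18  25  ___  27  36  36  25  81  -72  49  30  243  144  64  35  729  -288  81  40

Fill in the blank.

The terms cycle through 4 interleaved subsequences.
Subsequence A: 3, 9, 27, 81, 243, 729. Powers 3^1, 3^2, 3^3, ….
Subsequence B: 9, -18, 36, -72, 144, -288. Geometric, ×-2 each step.
Subsequence C: 16, 25, 36, 49, 64, 81. Perfect squares starting at 4².
Subsequence D: 15, ?, 25, 30, 35, 40. Linear: a_n = 10 + 5·n.
The gap is subsequence D's term 2; the rule gives 20.

20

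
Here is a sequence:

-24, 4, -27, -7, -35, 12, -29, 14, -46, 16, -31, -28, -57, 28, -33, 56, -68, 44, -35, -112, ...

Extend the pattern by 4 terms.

The terms cycle through 4 interleaved subsequences.
Track A = -24, -35, -46, -57, -68: subtracting 11 each time.
Track B = 4, 12, 16, 28, 44: Fibonacci-style (each term is the sum of the two before it).
Track C = -27, -29, -31, -33, -35: linear: a_n = -25 − 2·n.
Track D = -7, 14, -28, 56, -112: multiplying by -2 each time.
Term 21 comes from track A (its 6th entry): -79.
Position 22 → track B, term 6 = 72.
Position 23 → track C, term 6 = -37.
Position 24 → track D, term 6 = 224.

-79, 72, -37, 224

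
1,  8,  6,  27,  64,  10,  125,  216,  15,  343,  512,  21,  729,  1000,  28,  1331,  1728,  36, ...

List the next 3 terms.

Reading positions in blocks of 3 reveals the pattern AAB — 2 tracks woven together.
Stream A: 1, 8, 27, 64, 125, 216, 343, 512, 729, 1000, 1331, 1728 — perfect cubes starting at 1³.
Stream B: 6, 10, 15, 21, 28, 36 — triangular numbers n(n+1)/2 for n = 3, 4, ….
Position 19 falls in stream A as its term 13, giving 2197.
Position 20 falls in stream A as its term 14, giving 2744.
Position 21 → stream B, term 7 = 45.

2197, 2744, 45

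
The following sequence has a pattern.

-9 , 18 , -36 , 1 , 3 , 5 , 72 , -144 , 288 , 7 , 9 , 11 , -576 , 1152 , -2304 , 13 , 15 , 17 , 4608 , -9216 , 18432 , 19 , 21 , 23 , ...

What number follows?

-36864

The slot pattern repeats as AAABBB (period 6), so there are 2 interleaved tracks.
Track A = -9, 18, -36, 72, -144, 288, -576, 1152, -2304, 4608, -9216, 18432: a geometric progression (common ratio -2).
Track B = 1, 3, 5, 7, 9, 11, 13, 15, 17, 19, 21, 23: arithmetic with common difference +2.
Position 25 → track A, term 13 = -36864.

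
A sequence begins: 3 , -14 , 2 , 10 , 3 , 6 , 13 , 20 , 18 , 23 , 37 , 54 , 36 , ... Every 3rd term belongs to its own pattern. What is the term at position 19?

Read the sequence 3 terms at a time; column i is its own pattern.
Subsequence A = 3, 10, 13, 23, 36: Fibonacci-style (each term is the sum of the two before it).
Subsequence B = -14, 3, 20, 37: adding 17 each time.
Subsequence C = 2, 6, 18, 54: geometric, ×3 each step.
Position 19 falls in subsequence A as its term 7, giving 95.

95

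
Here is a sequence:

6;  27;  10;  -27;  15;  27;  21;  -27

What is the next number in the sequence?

28

Positions 1, 3, 5, … form one subsequence and positions 2, 4, 6, … form another.
Track A: 6, 10, 15, 21 (triangular numbers n(n+1)/2 for n = 3, 4, …).
Track B: 27, -27, 27, -27 (the oscillation 27·(−1)^(n+1)).
Term 9 comes from track A (its 5th entry): 28.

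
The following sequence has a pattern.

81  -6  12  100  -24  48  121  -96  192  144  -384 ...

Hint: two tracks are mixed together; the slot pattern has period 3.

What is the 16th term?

196

The slot pattern repeats as ABB (period 3), so there are 2 interleaved tracks.
Subsequence A: 81, 100, 121, 144 (the squares 9², 10², 11², …).
Subsequence B: -6, 12, -24, 48, -96, 192, -384 (geometric, ×-2 each step).
The 16th slot belongs to subsequence A; its 6th term is 196.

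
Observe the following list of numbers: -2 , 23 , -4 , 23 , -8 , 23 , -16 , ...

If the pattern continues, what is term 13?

-128

The terms cycle through 2 interleaved subsequences.
Stream A: -2, -4, -8, -16. A geometric progression (common ratio 2).
Stream B: 23, 23, 23. Always 23.
The 13th slot belongs to stream A; its 7th term is -128.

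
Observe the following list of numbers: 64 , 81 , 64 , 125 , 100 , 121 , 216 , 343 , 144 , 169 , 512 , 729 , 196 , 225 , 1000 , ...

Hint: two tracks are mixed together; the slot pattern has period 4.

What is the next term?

Reading positions in blocks of 4 reveals the pattern AABB — 2 tracks woven together.
Track A: 64, 81, 100, 121, 144, 169, 196, 225. The squares 8², 9², 10², ….
Track B: 64, 125, 216, 343, 512, 729, 1000. Perfect cubes starting at 4³.
Position 16 → track B, term 8 = 1331.

1331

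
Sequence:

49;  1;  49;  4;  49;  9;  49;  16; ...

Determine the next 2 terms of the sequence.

Taking every 2nd term gives 2 separate tracks.
Track A: 49, 49, 49, 49 (the constant sequence 49).
Track B: 1, 4, 9, 16 (the squares 1², 2², 3², …).
Position 9 falls in track A as its term 5, giving 49.
Position 10 → track B, term 5 = 25.

49, 25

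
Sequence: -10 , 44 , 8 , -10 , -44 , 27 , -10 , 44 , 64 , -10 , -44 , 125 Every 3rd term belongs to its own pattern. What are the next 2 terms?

-10, 44

Split by position mod 3: positions 1, 4, 7, … form one track, and each other residue class forms its own.
Stream A = -10, -10, -10, -10: always -10.
Stream B = 44, -44, 44, -44: alternating ±44.
Stream C = 8, 27, 64, 125: the cubes 2³, 3³, 4³, ….
The 13th slot belongs to stream A; its 5th term is -10.
Position 14 falls in stream B as its term 5, giving 44.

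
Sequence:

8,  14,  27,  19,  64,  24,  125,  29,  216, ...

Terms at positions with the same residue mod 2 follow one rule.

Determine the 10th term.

The terms cycle through 2 interleaved subsequences.
Stream A: 8, 27, 64, 125, 216 — perfect cubes starting at 2³.
Stream B: 14, 19, 24, 29 — arithmetic, step +5.
Term 10 comes from stream B (its 5th entry): 34.

34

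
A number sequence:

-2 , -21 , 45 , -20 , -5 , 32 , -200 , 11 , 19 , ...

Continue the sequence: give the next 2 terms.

Split by position mod 3: positions 1, 4, 7, … form one track, and each other residue class forms its own.
Stream A = -2, -20, -200: a geometric progression (common ratio 10).
Stream B = -21, -5, 11: adding 16 each time.
Stream C = 45, 32, 19: linear: a_n = 58 − 13·n.
Term 10 comes from stream A (its 4th entry): -2000.
Position 11 falls in stream B as its term 4, giving 27.

-2000, 27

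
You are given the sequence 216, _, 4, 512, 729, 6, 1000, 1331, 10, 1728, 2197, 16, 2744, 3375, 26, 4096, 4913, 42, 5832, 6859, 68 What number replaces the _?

The slot pattern repeats as AAB (period 3), so there are 2 interleaved tracks.
Subsequence A: 216, ?, 512, 729, 1000, 1331, 1728, 2197, 2744, 3375, 4096, 4913, 5832, 6859. Perfect cubes starting at 6³.
Subsequence B: 4, 6, 10, 16, 26, 42, 68. A Fibonacci-like recurrence a_n = a_{n-1} + a_{n-2}.
So the missing entry in subsequence A is 343.

343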